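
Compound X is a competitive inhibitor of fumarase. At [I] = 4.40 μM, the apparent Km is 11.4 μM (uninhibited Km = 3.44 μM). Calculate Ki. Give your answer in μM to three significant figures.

Competitive: Km,app = α·Km with α = 1 + [I]/Ki.
α = Km,app/Km = 11.4/3.44 = 3.314.
Ki = [I]/(α − 1) = 4.40/2.314 = 1.90 μM.

1.90 μM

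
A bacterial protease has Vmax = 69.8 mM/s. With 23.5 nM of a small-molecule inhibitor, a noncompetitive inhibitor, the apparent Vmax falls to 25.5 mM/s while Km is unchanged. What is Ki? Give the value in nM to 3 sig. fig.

Noncompetitive: Vmax,app = Vmax/α with α = 1 + [I]/Ki.
α = Vmax/Vmax,app = 69.8/25.5 = 2.737.
Since α = 1 + [I]/Ki, [I]/Ki = 2.737 − 1 = 1.737 and Ki = 23.5/1.737 = 13.5 nM.

13.5 nM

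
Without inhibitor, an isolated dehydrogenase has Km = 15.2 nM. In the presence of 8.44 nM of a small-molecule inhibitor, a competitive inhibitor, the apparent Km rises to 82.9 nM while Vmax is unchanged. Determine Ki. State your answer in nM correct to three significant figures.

1.89 nM

Competitive: Km,app = α·Km with α = 1 + [I]/Ki.
α = Km,app/Km = 82.9/15.2 = 5.454.
Ki = [I]/(α − 1) = 8.44/4.454 = 1.89 nM.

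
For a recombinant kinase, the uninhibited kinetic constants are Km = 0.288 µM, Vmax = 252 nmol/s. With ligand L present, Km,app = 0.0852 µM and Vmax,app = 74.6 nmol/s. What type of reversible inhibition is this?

Both Km and Vmax decrease by the same factor (~3.38-fold) — characteristic of uncompetitive inhibition.

uncompetitive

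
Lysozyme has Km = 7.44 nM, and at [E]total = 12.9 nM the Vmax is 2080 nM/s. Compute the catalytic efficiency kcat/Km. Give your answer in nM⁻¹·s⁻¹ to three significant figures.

21.7 nM⁻¹·s⁻¹

kcat = Vmax/[E]total = 2080/12.9 = 161 s⁻¹.
kcat/Km = 161/7.44 = 21.7 nM⁻¹·s⁻¹.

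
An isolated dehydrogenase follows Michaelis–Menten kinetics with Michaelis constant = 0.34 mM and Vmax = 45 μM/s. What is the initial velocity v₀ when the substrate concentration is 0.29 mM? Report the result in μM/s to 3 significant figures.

20.7 μM/s

[S]/(Km+[S]) = 0.29/0.6300 = 0.4603, the fractional saturation.
v = 0.4603 × Vmax = 0.4603 × 45 = 20.7 μM/s.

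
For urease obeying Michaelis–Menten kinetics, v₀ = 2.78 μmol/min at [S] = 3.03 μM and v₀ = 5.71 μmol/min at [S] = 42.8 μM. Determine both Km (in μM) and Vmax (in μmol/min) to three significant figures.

In reciprocal form, 1/v = (Km/Vmax)·(1/[S]) + 1/Vmax. The two points give (1/[S], 1/v) = (0.3300, 0.3597) and (0.02336, 0.1751).
Slope = (0.3597 − 0.1751)/(0.3300 − 0.02336) = 0.6019; intercept = 0.3597 − 0.6019×0.3300 = 0.1611.
Vmax = 1/intercept = 6.21 μmol/min; Km = slope × Vmax = 0.6019 × 6.21 = 3.74 μM.

Km = 3.74 μM; Vmax = 6.21 μmol/min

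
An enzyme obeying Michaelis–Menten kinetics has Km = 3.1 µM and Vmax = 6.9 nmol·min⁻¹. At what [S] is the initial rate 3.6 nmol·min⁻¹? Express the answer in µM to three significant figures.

The required fractional saturation is v/Vmax = 3.6/6.9 = 0.5217.
Then [S]/(Km+[S]) = 0.5217 ⇒ [S] = 3.1 × 0.5217/(1 − 0.5217) = 3.38 µM.

3.38 µM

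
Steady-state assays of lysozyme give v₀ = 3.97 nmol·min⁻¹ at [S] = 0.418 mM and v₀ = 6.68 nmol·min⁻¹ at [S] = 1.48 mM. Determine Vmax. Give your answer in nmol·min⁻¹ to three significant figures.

9.13 nmol·min⁻¹

In reciprocal form, 1/v = (Km/Vmax)·(1/[S]) + 1/Vmax. The two points give (1/[S], 1/v) = (2.392, 0.2519) and (0.6757, 0.1497).
Slope = (0.2519 − 0.1497)/(2.392 − 0.6757) = 0.05953; intercept = 0.2519 − 0.05953×2.392 = 0.1095.
Vmax = 1/intercept = 9.13 nmol·min⁻¹; Km = slope × Vmax = 0.05953 × 9.13 = 0.544 mM.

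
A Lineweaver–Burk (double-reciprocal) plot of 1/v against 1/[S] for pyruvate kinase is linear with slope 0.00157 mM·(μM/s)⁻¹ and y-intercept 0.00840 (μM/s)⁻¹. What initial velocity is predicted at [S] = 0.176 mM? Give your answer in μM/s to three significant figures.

The y-intercept is 1/Vmax, so Vmax = 1/0.00840 = 119 μM/s.
The slope is Km/Vmax, so Km = 0.00157 × 119 = 0.187 mM.
Then v = 119 × 0.176/(0.187 + 0.176) = 57.7 μM/s.

57.7 μM/s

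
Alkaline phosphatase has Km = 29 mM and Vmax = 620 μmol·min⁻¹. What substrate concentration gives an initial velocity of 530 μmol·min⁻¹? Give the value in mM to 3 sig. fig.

171 mM

Rearranging v = Vmax[S]/(Km+[S]) gives [S] = Km·v/(Vmax − v).
[S] = 29 × 530 / (620 − 530) = 15370/90.00 = 171 mM.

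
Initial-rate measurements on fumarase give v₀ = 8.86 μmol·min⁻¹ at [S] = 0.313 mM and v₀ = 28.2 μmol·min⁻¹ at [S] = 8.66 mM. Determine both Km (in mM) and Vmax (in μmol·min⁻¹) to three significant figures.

Km = 0.772 mM; Vmax = 30.7 μmol·min⁻¹

In reciprocal form, 1/v = (Km/Vmax)·(1/[S]) + 1/Vmax. The two points give (1/[S], 1/v) = (3.195, 0.1129) and (0.1155, 0.03546).
Slope = (0.1129 − 0.03546)/(3.195 − 0.1155) = 0.02514; intercept = 0.1129 − 0.02514×3.195 = 0.03256.
Vmax = 1/intercept = 30.7 μmol·min⁻¹; Km = slope × Vmax = 0.02514 × 30.7 = 0.772 mM.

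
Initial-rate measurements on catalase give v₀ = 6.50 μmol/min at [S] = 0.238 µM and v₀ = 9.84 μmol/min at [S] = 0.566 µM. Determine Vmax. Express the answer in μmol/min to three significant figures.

From v = Vmax[S]/(Km+[S]), each point gives Vmax = v(Km+[S])/[S].
Equating: 6.50(Km+0.238)/0.238 = 9.84(Km+0.566)/0.566.
27.31·Km + 6.50 = 17.39·Km + 9.84, so (27.31 − 17.39)·Km = 9.84 − 6.50.
Km = 3.340/9.926 = 0.336 µM; then Vmax = 6.50(0.336+0.238)/0.238 = 15.7 μmol/min.

15.7 μmol/min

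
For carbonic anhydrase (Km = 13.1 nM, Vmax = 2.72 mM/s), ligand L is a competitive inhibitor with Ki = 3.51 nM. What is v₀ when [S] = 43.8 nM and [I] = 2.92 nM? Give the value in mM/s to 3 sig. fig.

1.76 mM/s

α = 1 + [I]/Ki = 1 + 2.92/3.51 = 1.832.
For a competitive inhibitor, Vmax is unchanged and the apparent Km becomes α·Km: Km,app = 24.0 nM, Vmax,app = 2.72 mM/s.
v = Vmax,app·[S]/(Km,app + [S]) = 2.72 × 43.8/(24.0 + 43.8) = 1.76 mM/s.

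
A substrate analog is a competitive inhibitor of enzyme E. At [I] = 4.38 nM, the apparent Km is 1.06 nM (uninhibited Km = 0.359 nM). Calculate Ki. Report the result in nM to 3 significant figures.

Competitive: Km,app = α·Km with α = 1 + [I]/Ki.
α = Km,app/Km = 1.06/0.359 = 2.953.
Since α = 1 + [I]/Ki, [I]/Ki = 2.953 − 1 = 1.953 and Ki = 4.38/1.953 = 2.24 nM.

2.24 nM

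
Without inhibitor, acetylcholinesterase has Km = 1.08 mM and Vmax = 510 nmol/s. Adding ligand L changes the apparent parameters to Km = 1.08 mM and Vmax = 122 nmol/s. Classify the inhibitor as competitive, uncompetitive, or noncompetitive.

Vmax decreases (510 → 122 nmol/s) while Km is unchanged — pure noncompetitive inhibition.

noncompetitive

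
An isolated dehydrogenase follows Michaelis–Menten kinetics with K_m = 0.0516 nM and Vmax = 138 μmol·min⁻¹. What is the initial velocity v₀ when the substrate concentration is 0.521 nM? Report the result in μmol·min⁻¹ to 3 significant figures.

v = Vmax·[S]/(Km + [S]) = 138 × 0.521 / (0.0516 + 0.521)
  = 71.90 / 0.5726 = 126 μmol·min⁻¹.

126 μmol·min⁻¹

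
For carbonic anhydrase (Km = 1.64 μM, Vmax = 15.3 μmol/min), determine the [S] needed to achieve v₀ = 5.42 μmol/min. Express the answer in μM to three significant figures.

The required fractional saturation is v/Vmax = 5.42/15.3 = 0.3542.
Then [S]/(Km+[S]) = 0.3542 ⇒ [S] = 1.64 × 0.3542/(1 − 0.3542) = 0.900 μM.

0.900 μM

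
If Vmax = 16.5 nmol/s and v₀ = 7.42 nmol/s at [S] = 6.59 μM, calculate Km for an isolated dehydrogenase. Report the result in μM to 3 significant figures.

v/Vmax = 7.42/16.5 = 0.4497 = [S]/(Km+[S]).
So Km + [S] = [S]/0.4497 = 14.65 μM, giving Km = 14.65 − 6.59 = 8.06 μM.

8.06 μM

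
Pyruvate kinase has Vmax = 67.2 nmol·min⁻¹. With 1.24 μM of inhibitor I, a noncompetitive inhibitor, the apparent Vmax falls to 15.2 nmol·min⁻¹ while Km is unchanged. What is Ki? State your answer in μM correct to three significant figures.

Noncompetitive: Vmax,app = Vmax/α with α = 1 + [I]/Ki.
α = Vmax/Vmax,app = 67.2/15.2 = 4.421.
Ki = [I]/(α − 1) = 1.24/3.421 = 0.362 μM.

0.362 μM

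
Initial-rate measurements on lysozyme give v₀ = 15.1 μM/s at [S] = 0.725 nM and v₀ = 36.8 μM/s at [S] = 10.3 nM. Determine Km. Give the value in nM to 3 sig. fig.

In reciprocal form, 1/v = (Km/Vmax)·(1/[S]) + 1/Vmax. The two points give (1/[S], 1/v) = (1.379, 0.06623) and (0.09709, 0.02717).
Slope = (0.06623 − 0.02717)/(1.379 − 0.09709) = 0.03046; intercept = 0.06623 − 0.03046×1.379 = 0.02422.
Vmax = 1/intercept = 41.3 μM/s; Km = slope × Vmax = 0.03046 × 41.3 = 1.26 nM.

1.26 nM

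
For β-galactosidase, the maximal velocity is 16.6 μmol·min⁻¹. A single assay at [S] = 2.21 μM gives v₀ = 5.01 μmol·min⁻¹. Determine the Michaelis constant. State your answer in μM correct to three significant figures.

v/Vmax = 5.01/16.6 = 0.3018 = [S]/(Km+[S]).
So Km + [S] = [S]/0.3018 = 7.323 μM, giving Km = 7.323 − 2.21 = 5.11 μM.

5.11 μM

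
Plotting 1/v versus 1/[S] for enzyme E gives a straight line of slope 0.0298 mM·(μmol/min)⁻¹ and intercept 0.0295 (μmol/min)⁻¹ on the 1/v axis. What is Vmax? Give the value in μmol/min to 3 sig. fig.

33.9 μmol/min

The y-intercept of a Lineweaver–Burk plot equals 1/Vmax, so Vmax = 1/0.0295 = 33.9 μmol/min.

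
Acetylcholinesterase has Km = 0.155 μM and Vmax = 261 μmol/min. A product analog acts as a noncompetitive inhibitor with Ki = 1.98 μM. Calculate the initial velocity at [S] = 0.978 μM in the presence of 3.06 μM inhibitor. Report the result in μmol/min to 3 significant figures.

88.5 μmol/min

With α = 1 + [I]/Ki = 1 + 3.06/1.98 = 2.545, the noncompetitive rate law is v = (Vmax/α)·[S] / (Km + [S]).
v = (261/2.545)×0.978 / (0.155 + 0.978) = 100.3/1.133 = 88.5 μmol/min.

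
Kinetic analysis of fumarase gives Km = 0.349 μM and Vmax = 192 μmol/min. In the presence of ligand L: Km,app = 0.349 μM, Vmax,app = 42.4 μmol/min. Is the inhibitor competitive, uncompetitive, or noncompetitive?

noncompetitive

Vmax decreases (192 → 42.4 μmol/min) while Km is unchanged — pure noncompetitive inhibition.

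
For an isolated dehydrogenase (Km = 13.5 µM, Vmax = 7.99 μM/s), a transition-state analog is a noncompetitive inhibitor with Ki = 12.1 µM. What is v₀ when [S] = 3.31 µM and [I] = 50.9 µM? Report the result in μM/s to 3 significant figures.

0.302 μM/s

α = 1 + [I]/Ki = 1 + 50.9/12.1 = 5.207.
For a noncompetitive inhibitor, Vmax is reduced to Vmax/α while Km is unchanged: Km,app = 13.5 µM, Vmax,app = 1.53 μM/s.
v = Vmax,app·[S]/(Km,app + [S]) = 1.53 × 3.31/(13.5 + 3.31) = 0.302 μM/s.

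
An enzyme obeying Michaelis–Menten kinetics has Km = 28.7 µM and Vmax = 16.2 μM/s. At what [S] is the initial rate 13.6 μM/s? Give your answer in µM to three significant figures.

Rearranging v = Vmax[S]/(Km+[S]) gives [S] = Km·v/(Vmax − v).
[S] = 28.7 × 13.6 / (16.2 − 13.6) = 390.3/2.600 = 150 µM.

150 µM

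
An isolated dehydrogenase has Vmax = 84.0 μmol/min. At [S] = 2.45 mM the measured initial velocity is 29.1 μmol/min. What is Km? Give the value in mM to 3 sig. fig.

4.62 mM

From v = Vmax[S]/(Km+[S]), Km = [S](Vmax − v)/v.
Km = 2.45 × (84.0 − 29.1) / 29.1 = 134.5/29.1 = 4.62 mM.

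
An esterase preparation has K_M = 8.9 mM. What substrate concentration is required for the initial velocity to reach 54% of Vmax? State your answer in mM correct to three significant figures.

10.4 mM

v/Vmax = [S]/(Km+[S]) = 0.54, so [S] = Km·0.54/(1 − 0.54) = 8.9 × 1.174.
[S] = 10.4 mM.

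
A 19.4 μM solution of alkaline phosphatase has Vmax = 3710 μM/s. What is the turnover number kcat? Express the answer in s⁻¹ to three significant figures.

kcat = Vmax/[E]total = 3710 μM/s / 19.4 μM = 191 s⁻¹.

191 s⁻¹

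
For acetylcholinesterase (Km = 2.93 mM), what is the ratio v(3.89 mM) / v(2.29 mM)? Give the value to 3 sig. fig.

1.30

Since Vmax cancels, v₂/v₁ = [S]₂(Km+[S]₁) / [S]₁(Km+[S]₂).
= 3.89×(2.93+2.29) / (2.29×(2.93+3.89)) = 20.31/15.62 = 1.30.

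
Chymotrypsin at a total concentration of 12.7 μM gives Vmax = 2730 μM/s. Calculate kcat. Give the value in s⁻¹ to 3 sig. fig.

215 s⁻¹

kcat = Vmax/[E]total = 2730 μM/s / 12.7 μM = 215 s⁻¹.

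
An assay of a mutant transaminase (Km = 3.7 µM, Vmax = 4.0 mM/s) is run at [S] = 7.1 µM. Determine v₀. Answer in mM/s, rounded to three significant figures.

v = Vmax·[S]/(Km + [S]) = 4.0 × 7.1 / (3.7 + 7.1)
  = 28.40 / 10.80 = 2.63 mM/s.

2.63 mM/s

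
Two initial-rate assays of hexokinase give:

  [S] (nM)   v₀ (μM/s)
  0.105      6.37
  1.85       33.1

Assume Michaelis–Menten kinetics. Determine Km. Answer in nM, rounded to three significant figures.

0.625 nM

In reciprocal form, 1/v = (Km/Vmax)·(1/[S]) + 1/Vmax. The two points give (1/[S], 1/v) = (9.524, 0.1570) and (0.5405, 0.03021).
Slope = (0.1570 − 0.03021)/(9.524 − 0.5405) = 0.01411; intercept = 0.1570 − 0.01411×9.524 = 0.02258.
Vmax = 1/intercept = 44.3 μM/s; Km = slope × Vmax = 0.01411 × 44.3 = 0.625 nM.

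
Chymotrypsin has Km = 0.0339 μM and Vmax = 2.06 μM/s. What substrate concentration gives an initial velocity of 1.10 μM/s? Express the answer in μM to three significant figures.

0.0388 μM

Rearranging v = Vmax[S]/(Km+[S]) gives [S] = Km·v/(Vmax − v).
[S] = 0.0339 × 1.10 / (2.06 − 1.10) = 0.03729/0.9600 = 0.0388 μM.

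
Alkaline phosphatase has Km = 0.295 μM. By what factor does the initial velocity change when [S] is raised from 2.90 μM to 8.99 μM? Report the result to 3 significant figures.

Since Vmax cancels, v₂/v₁ = [S]₂(Km+[S]₁) / [S]₁(Km+[S]₂).
= 8.99×(0.295+2.90) / (2.90×(0.295+8.99)) = 28.72/26.93 = 1.07.

1.07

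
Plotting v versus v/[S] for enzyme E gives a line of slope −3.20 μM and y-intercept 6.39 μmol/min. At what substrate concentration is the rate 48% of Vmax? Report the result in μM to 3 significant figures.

The Eadie–Hofstee slope gives Km = 3.20 μM (slope = −Km).
v/Vmax = [S]/(Km+[S]) = 0.48 ⇒ [S] = Km·0.48/(1−0.48) = 3.20 × 0.9231 = 2.95 μM.

2.95 μM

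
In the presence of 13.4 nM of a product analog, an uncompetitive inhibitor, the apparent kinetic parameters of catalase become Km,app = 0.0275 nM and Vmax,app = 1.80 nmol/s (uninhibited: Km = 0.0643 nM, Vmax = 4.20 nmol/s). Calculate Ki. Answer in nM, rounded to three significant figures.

Uncompetitive: Vmax,app = Vmax/α (and Km,app = Km/α) with α = 1 + [I]/Ki.
α = Vmax/Vmax,app = 4.20/1.80 = 2.333.
Ki = [I]/(α − 1) = 13.4/1.333 = 10.0 nM.

10.0 nM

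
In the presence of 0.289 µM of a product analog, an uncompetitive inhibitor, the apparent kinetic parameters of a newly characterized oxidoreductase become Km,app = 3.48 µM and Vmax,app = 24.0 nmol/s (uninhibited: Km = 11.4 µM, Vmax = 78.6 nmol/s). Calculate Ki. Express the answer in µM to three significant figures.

Uncompetitive: Vmax,app = Vmax/α (and Km,app = Km/α) with α = 1 + [I]/Ki.
α = Vmax/Vmax,app = 78.6/24.0 = 3.275.
Ki = [I]/(α − 1) = 0.289/2.275 = 0.127 µM.

0.127 µM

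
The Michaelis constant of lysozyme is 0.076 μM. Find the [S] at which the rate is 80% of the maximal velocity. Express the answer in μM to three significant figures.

v/Vmax = [S]/(Km+[S]) = 0.8, so [S] = Km·0.8/(1 − 0.8) = 0.076 × 4.000.
[S] = 0.304 μM.

0.304 μM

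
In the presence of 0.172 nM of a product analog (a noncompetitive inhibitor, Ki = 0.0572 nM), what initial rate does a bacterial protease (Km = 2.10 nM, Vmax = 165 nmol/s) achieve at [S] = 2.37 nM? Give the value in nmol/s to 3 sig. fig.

α = 1 + [I]/Ki = 1 + 0.172/0.0572 = 4.007.
For a noncompetitive inhibitor, Vmax is reduced to Vmax/α while Km is unchanged: Km,app = 2.10 nM, Vmax,app = 41.2 nmol/s.
v = Vmax,app·[S]/(Km,app + [S]) = 41.2 × 2.37/(2.10 + 2.37) = 21.8 nmol/s.

21.8 nmol/s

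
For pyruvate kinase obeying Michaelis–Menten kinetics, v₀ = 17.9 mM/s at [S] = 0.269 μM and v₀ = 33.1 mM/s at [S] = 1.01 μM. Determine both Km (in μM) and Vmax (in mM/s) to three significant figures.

Km = 0.450 μM; Vmax = 47.9 mM/s

From v = Vmax[S]/(Km+[S]), each point gives Vmax = v(Km+[S])/[S].
Equating: 17.9(Km+0.269)/0.269 = 33.1(Km+1.01)/1.01.
66.54·Km + 17.9 = 32.77·Km + 33.1, so (66.54 − 32.77)·Km = 33.1 − 17.9.
Km = 15.20/33.77 = 0.450 μM; then Vmax = 17.9(0.450+0.269)/0.269 = 47.9 mM/s.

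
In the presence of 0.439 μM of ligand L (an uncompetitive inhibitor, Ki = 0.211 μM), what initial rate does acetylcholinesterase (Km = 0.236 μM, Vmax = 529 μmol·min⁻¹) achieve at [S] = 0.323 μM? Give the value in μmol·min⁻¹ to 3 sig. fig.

α = 1 + [I]/Ki = 1 + 0.439/0.211 = 3.081.
For an uncompetitive inhibitor, both parameters are divided by α, giving Vmax/α and Km/α: Km,app = 0.0766 μM, Vmax,app = 172 μmol·min⁻¹.
v = Vmax,app·[S]/(Km,app + [S]) = 172 × 0.323/(0.0766 + 0.323) = 139 μmol·min⁻¹.

139 μmol·min⁻¹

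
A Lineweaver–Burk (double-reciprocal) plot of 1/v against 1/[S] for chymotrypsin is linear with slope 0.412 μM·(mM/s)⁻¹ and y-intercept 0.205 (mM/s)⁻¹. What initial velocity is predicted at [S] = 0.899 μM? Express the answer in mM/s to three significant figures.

1.51 mM/s

The y-intercept is 1/Vmax, so Vmax = 1/0.205 = 4.88 mM/s.
The slope is Km/Vmax, so Km = 0.412 × 4.88 = 2.01 μM.
Then v = 4.88 × 0.899/(2.01 + 0.899) = 1.51 mM/s.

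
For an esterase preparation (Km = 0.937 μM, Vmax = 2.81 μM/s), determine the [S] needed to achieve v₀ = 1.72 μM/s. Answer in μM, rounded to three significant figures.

Rearranging v = Vmax[S]/(Km+[S]) gives [S] = Km·v/(Vmax − v).
[S] = 0.937 × 1.72 / (2.81 − 1.72) = 1.612/1.090 = 1.48 μM.

1.48 μM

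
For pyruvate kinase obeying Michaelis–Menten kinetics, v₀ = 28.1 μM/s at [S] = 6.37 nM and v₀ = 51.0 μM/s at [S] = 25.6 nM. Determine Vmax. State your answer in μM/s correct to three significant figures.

From v = Vmax[S]/(Km+[S]), each point gives Vmax = v(Km+[S])/[S].
Equating: 28.1(Km+6.37)/6.37 = 51.0(Km+25.6)/25.6.
4.411·Km + 28.1 = 1.992·Km + 51.0, so (4.411 − 1.992)·Km = 51.0 − 28.1.
Km = 22.90/2.419 = 9.47 nM; then Vmax = 28.1(9.47+6.37)/6.37 = 69.9 μM/s.

69.9 μM/s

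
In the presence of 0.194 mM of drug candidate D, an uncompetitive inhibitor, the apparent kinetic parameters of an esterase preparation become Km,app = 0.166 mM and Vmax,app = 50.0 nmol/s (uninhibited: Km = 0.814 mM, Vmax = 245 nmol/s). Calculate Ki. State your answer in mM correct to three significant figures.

0.0497 mM

Uncompetitive: Vmax,app = Vmax/α (and Km,app = Km/α) with α = 1 + [I]/Ki.
α = Vmax/Vmax,app = 245/50.0 = 4.900.
Ki = [I]/(α − 1) = 0.194/3.900 = 0.0497 mM.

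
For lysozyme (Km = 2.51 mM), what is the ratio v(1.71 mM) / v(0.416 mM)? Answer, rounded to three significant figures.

The fractional saturations are [S]/(Km+[S]) = 0.416/2.926 = 0.1422 and 1.71/4.220 = 0.4052.
v₂/v₁ is just their ratio: 0.4052/0.1422 = 2.85.

2.85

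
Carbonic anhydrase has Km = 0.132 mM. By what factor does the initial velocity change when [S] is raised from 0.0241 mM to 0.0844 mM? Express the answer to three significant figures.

2.53

Since Vmax cancels, v₂/v₁ = [S]₂(Km+[S]₁) / [S]₁(Km+[S]₂).
= 0.0844×(0.132+0.0241) / (0.0241×(0.132+0.0844)) = 0.01317/0.005215 = 2.53.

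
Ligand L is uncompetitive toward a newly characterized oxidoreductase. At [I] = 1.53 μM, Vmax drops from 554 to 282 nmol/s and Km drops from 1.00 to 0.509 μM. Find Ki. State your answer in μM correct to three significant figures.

1.59 μM

Uncompetitive: Vmax,app = Vmax/α (and Km,app = Km/α) with α = 1 + [I]/Ki.
α = Vmax/Vmax,app = 554/282 = 1.965.
Since α = 1 + [I]/Ki, [I]/Ki = 1.965 − 1 = 0.9645 and Ki = 1.53/0.9645 = 1.59 μM.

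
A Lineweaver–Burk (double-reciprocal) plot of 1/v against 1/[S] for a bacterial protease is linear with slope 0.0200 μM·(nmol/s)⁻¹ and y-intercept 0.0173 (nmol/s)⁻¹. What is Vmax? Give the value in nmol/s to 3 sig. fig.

57.8 nmol/s

The y-intercept of a Lineweaver–Burk plot equals 1/Vmax, so Vmax = 1/0.0173 = 57.8 nmol/s.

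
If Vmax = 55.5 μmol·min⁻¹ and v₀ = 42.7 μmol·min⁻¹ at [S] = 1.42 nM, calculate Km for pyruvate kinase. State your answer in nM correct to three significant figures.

0.426 nM

From v = Vmax[S]/(Km+[S]), Km = [S](Vmax − v)/v.
Km = 1.42 × (55.5 − 42.7) / 42.7 = 18.18/42.7 = 0.426 nM.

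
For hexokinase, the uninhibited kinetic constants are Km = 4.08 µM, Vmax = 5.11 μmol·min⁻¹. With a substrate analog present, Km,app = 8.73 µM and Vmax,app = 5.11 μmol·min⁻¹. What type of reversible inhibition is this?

competitive

Km increases (4.08 → 8.73 µM) while Vmax is unchanged — the hallmark of competitive inhibition.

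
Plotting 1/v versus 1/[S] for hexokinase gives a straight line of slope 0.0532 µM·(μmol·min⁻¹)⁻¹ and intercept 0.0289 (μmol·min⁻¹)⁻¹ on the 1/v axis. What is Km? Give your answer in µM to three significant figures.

y-intercept = 1/Vmax ⇒ Vmax = 34.6 μmol·min⁻¹; slope = Km/Vmax ⇒ Km = slope × Vmax.
Km = 0.0532 × 34.6 = 1.84 µM.

1.84 µM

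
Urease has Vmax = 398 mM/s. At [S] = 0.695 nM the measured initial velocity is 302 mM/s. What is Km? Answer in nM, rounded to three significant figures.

0.221 nM

v/Vmax = 302/398 = 0.7588 = [S]/(Km+[S]).
So Km + [S] = [S]/0.7588 = 0.9159 nM, giving Km = 0.9159 − 0.695 = 0.221 nM.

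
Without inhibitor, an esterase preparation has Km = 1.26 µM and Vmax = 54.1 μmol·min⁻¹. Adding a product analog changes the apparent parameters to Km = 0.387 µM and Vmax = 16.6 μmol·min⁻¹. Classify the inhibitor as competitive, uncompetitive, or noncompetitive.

uncompetitive

Both Km and Vmax decrease by the same factor (~3.26-fold) — characteristic of uncompetitive inhibition.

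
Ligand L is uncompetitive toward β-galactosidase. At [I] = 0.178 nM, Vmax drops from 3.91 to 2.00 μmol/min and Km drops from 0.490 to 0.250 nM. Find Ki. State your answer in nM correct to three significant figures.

0.186 nM

Uncompetitive: Vmax,app = Vmax/α (and Km,app = Km/α) with α = 1 + [I]/Ki.
α = Vmax/Vmax,app = 3.91/2.00 = 1.955.
Since α = 1 + [I]/Ki, [I]/Ki = 1.955 − 1 = 0.9550 and Ki = 0.178/0.9550 = 0.186 nM.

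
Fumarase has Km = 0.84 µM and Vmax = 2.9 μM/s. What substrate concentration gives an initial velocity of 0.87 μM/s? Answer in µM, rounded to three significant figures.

Rearranging v = Vmax[S]/(Km+[S]) gives [S] = Km·v/(Vmax − v).
[S] = 0.84 × 0.87 / (2.9 − 0.87) = 0.7308/2.030 = 0.360 µM.

0.360 µM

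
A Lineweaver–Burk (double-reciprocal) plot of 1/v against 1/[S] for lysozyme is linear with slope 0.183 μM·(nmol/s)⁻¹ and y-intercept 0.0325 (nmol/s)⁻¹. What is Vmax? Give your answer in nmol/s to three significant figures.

The y-intercept of a Lineweaver–Burk plot equals 1/Vmax, so Vmax = 1/0.0325 = 30.8 nmol/s.

30.8 nmol/s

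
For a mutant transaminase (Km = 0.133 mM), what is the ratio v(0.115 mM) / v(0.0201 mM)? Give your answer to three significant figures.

The fractional saturations are [S]/(Km+[S]) = 0.0201/0.1531 = 0.1313 and 0.115/0.2480 = 0.4637.
v₂/v₁ is just their ratio: 0.4637/0.1313 = 3.53.

3.53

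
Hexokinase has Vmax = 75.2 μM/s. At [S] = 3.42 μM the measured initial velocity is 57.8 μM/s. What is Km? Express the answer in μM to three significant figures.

From v = Vmax[S]/(Km+[S]), Km = [S](Vmax − v)/v.
Km = 3.42 × (75.2 − 57.8) / 57.8 = 59.51/57.8 = 1.03 μM.

1.03 μM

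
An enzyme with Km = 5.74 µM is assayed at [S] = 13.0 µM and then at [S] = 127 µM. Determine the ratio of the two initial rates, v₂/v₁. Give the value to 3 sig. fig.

1.38

The fractional saturations are [S]/(Km+[S]) = 13.0/18.74 = 0.6937 and 127/132.7 = 0.9568.
v₂/v₁ is just their ratio: 0.9568/0.6937 = 1.38.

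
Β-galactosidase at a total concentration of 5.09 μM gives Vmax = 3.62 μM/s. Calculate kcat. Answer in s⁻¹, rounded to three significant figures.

kcat = Vmax/[E]total = 3.62 μM/s / 5.09 μM = 0.711 s⁻¹.

0.711 s⁻¹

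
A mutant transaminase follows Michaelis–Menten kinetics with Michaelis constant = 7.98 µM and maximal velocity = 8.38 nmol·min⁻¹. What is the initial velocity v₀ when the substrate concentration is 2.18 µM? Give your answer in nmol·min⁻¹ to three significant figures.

[S]/(Km+[S]) = 2.18/10.16 = 0.2146, the fractional saturation.
v = 0.2146 × Vmax = 0.2146 × 8.38 = 1.80 nmol·min⁻¹.

1.80 nmol·min⁻¹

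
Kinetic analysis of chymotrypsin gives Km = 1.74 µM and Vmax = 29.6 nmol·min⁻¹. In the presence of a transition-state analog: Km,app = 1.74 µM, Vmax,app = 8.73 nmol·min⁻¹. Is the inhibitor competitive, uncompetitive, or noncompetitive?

Vmax decreases (29.6 → 8.73 nmol·min⁻¹) while Km is unchanged — pure noncompetitive inhibition.

noncompetitive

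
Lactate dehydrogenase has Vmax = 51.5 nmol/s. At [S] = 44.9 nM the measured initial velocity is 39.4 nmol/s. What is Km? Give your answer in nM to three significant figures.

v/Vmax = 39.4/51.5 = 0.7650 = [S]/(Km+[S]).
So Km + [S] = [S]/0.7650 = 58.69 nM, giving Km = 58.69 − 44.9 = 13.8 nM.

13.8 nM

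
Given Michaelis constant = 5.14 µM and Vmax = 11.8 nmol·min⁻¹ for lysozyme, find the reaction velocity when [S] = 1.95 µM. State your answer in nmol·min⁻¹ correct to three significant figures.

3.25 nmol·min⁻¹

v = Vmax·[S]/(Km + [S]) = 11.8 × 1.95 / (5.14 + 1.95)
  = 23.01 / 7.090 = 3.25 nmol·min⁻¹.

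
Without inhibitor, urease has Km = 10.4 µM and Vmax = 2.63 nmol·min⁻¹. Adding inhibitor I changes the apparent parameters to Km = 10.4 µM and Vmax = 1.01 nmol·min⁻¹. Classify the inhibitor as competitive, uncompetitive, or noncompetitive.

noncompetitive

Vmax decreases (2.63 → 1.01 nmol·min⁻¹) while Km is unchanged — pure noncompetitive inhibition.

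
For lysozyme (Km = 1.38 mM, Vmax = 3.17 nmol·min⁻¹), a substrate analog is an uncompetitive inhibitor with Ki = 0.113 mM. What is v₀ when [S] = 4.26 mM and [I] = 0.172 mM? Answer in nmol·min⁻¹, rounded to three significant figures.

1.11 nmol·min⁻¹

α = 1 + [I]/Ki = 1 + 0.172/0.113 = 2.522.
For an uncompetitive inhibitor, both parameters are divided by α, giving Vmax/α and Km/α: Km,app = 0.547 mM, Vmax,app = 1.26 nmol·min⁻¹.
v = Vmax,app·[S]/(Km,app + [S]) = 1.26 × 4.26/(0.547 + 4.26) = 1.11 nmol·min⁻¹.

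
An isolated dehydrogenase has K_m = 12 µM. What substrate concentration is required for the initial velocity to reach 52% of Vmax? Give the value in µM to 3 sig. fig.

13.0 µM

v/Vmax = [S]/(Km+[S]) = 0.52, so [S] = Km·0.52/(1 − 0.52) = 12 × 1.083.
[S] = 13.0 µM.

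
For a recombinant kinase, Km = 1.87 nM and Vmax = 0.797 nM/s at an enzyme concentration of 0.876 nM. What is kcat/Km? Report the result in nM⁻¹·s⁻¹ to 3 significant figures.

kcat = Vmax/[E]total = 0.797/0.876 = 0.910 s⁻¹.
kcat/Km = 0.910/1.87 = 0.487 nM⁻¹·s⁻¹.

0.487 nM⁻¹·s⁻¹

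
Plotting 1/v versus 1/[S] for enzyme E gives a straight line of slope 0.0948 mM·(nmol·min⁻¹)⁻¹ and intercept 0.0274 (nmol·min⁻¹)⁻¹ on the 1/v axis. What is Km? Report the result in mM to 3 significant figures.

3.46 mM

y-intercept = 1/Vmax ⇒ Vmax = 36.5 nmol·min⁻¹; slope = Km/Vmax ⇒ Km = slope × Vmax.
Km = 0.0948 × 36.5 = 3.46 mM.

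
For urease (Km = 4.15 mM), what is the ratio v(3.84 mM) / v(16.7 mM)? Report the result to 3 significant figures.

0.600

The fractional saturations are [S]/(Km+[S]) = 16.7/20.85 = 0.8010 and 3.84/7.990 = 0.4806.
v₂/v₁ is just their ratio: 0.4806/0.8010 = 0.600.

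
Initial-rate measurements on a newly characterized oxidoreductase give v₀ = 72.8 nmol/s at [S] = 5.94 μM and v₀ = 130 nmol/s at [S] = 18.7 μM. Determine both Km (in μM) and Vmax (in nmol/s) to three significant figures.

In reciprocal form, 1/v = (Km/Vmax)·(1/[S]) + 1/Vmax. The two points give (1/[S], 1/v) = (0.1684, 0.01374) and (0.05348, 0.007692).
Slope = (0.01374 − 0.007692)/(0.1684 − 0.05348) = 0.05261; intercept = 0.01374 − 0.05261×0.1684 = 0.004879.
Vmax = 1/intercept = 205 nmol/s; Km = slope × Vmax = 0.05261 × 205 = 10.8 μM.

Km = 10.8 μM; Vmax = 205 nmol/s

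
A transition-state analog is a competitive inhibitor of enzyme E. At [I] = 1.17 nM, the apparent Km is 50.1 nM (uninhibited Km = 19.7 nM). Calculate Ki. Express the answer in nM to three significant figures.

0.758 nM

Competitive: Km,app = α·Km with α = 1 + [I]/Ki.
α = Km,app/Km = 50.1/19.7 = 2.543.
Ki = [I]/(α − 1) = 1.17/1.543 = 0.758 nM.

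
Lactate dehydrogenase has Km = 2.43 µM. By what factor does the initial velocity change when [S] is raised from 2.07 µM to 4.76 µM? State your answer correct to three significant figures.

1.44

Since Vmax cancels, v₂/v₁ = [S]₂(Km+[S]₁) / [S]₁(Km+[S]₂).
= 4.76×(2.43+2.07) / (2.07×(2.43+4.76)) = 21.42/14.88 = 1.44.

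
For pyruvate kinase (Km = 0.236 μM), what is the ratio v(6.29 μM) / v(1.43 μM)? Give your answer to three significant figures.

The fractional saturations are [S]/(Km+[S]) = 1.43/1.666 = 0.8583 and 6.29/6.526 = 0.9638.
v₂/v₁ is just their ratio: 0.9638/0.8583 = 1.12.

1.12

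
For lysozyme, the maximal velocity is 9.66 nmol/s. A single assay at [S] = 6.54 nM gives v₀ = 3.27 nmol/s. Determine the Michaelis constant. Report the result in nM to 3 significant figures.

12.8 nM

From v = Vmax[S]/(Km+[S]), Km = [S](Vmax − v)/v.
Km = 6.54 × (9.66 − 3.27) / 3.27 = 41.79/3.27 = 12.8 nM.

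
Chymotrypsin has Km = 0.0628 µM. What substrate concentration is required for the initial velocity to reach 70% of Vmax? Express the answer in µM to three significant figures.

0.147 µM

v/Vmax = [S]/(Km+[S]) = 0.7, so [S] = Km·0.7/(1 − 0.7) = 0.0628 × 2.333.
[S] = 0.147 µM.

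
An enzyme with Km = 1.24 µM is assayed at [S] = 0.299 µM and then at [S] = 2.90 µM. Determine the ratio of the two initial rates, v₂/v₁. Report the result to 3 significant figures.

3.61

Since Vmax cancels, v₂/v₁ = [S]₂(Km+[S]₁) / [S]₁(Km+[S]₂).
= 2.90×(1.24+0.299) / (0.299×(1.24+2.90)) = 4.463/1.238 = 3.61.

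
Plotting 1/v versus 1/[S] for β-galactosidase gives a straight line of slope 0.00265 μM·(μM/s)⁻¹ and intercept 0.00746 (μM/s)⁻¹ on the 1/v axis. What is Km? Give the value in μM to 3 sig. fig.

0.355 μM

y-intercept = 1/Vmax ⇒ Vmax = 134 μM/s; slope = Km/Vmax ⇒ Km = slope × Vmax.
Km = 0.00265 × 134 = 0.355 μM.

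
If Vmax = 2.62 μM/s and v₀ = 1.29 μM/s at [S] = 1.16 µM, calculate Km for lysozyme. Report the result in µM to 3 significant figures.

v/Vmax = 1.29/2.62 = 0.4924 = [S]/(Km+[S]).
So Km + [S] = [S]/0.4924 = 2.356 µM, giving Km = 2.356 − 1.16 = 1.20 µM.

1.20 µM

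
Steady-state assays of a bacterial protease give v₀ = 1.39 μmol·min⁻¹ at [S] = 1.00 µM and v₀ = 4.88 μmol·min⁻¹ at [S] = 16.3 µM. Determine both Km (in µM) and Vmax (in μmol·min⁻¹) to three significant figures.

Km = 3.20 µM; Vmax = 5.84 μmol·min⁻¹

From v = Vmax[S]/(Km+[S]), each point gives Vmax = v(Km+[S])/[S].
Equating: 1.39(Km+1.00)/1.00 = 4.88(Km+16.3)/16.3.
1.390·Km + 1.39 = 0.2994·Km + 4.88, so (1.390 − 0.2994)·Km = 4.88 − 1.39.
Km = 3.490/1.091 = 3.20 µM; then Vmax = 1.39(3.20+1.00)/1.00 = 5.84 μmol·min⁻¹.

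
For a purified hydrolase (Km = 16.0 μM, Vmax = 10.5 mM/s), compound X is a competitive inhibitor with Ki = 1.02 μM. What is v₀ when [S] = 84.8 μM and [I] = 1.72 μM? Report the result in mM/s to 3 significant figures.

With α = 1 + [I]/Ki = 1 + 1.72/1.02 = 2.686, the competitive rate law is v = Vmax[S] / (αKm + [S]).
v = 10.5×84.8 / (2.686×16.0 + 84.8) = 890.4/127.8 = 6.97 mM/s.

6.97 mM/s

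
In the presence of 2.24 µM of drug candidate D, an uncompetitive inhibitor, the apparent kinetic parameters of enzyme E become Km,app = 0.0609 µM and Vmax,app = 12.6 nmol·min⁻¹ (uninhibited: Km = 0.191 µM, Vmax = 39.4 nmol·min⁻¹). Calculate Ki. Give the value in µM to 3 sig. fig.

1.05 µM

Uncompetitive: Vmax,app = Vmax/α (and Km,app = Km/α) with α = 1 + [I]/Ki.
α = Vmax/Vmax,app = 39.4/12.6 = 3.127.
Since α = 1 + [I]/Ki, [I]/Ki = 3.127 − 1 = 2.127 and Ki = 2.24/2.127 = 1.05 µM.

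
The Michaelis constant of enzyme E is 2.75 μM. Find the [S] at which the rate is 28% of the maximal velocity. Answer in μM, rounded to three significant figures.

1.07 μM

v/Vmax = [S]/(Km+[S]) = 0.28, so [S] = Km·0.28/(1 − 0.28) = 2.75 × 0.3889.
[S] = 1.07 μM.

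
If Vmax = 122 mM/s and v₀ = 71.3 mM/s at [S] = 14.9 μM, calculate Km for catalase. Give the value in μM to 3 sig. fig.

10.6 μM

v/Vmax = 71.3/122 = 0.5844 = [S]/(Km+[S]).
So Km + [S] = [S]/0.5844 = 25.50 μM, giving Km = 25.50 − 14.9 = 10.6 μM.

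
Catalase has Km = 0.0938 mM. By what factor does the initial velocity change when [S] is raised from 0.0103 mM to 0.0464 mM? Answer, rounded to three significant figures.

The fractional saturations are [S]/(Km+[S]) = 0.0103/0.1041 = 0.09894 and 0.0464/0.1402 = 0.3310.
v₂/v₁ is just their ratio: 0.3310/0.09894 = 3.34.

3.34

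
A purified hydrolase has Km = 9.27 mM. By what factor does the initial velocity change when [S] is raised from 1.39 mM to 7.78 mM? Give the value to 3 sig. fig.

The fractional saturations are [S]/(Km+[S]) = 1.39/10.66 = 0.1304 and 7.78/17.05 = 0.4563.
v₂/v₁ is just their ratio: 0.4563/0.1304 = 3.50.

3.50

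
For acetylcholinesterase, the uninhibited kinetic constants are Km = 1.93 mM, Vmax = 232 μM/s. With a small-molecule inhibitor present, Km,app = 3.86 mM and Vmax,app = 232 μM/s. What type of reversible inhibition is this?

Km increases (1.93 → 3.86 mM) while Vmax is unchanged — the hallmark of competitive inhibition.

competitive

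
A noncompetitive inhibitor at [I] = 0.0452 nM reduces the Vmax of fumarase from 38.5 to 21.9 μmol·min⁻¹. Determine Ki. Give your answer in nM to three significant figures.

0.0596 nM

Noncompetitive: Vmax,app = Vmax/α with α = 1 + [I]/Ki.
α = Vmax/Vmax,app = 38.5/21.9 = 1.758.
Since α = 1 + [I]/Ki, [I]/Ki = 1.758 − 1 = 0.7580 and Ki = 0.0452/0.7580 = 0.0596 nM.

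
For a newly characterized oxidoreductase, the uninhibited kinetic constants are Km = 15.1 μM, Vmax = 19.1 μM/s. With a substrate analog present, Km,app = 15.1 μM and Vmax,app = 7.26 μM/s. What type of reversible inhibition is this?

noncompetitive

Vmax decreases (19.1 → 7.26 μM/s) while Km is unchanged — pure noncompetitive inhibition.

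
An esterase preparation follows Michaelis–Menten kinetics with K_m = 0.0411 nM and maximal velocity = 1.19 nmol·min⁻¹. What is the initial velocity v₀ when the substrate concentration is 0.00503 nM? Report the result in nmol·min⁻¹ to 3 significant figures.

v = Vmax·[S]/(Km + [S]) = 1.19 × 0.00503 / (0.0411 + 0.00503)
  = 0.005986 / 0.04613 = 0.130 nmol·min⁻¹.

0.130 nmol·min⁻¹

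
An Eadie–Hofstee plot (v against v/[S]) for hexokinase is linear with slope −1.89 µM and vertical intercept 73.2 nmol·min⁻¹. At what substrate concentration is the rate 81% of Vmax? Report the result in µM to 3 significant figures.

The Eadie–Hofstee slope gives Km = 1.89 µM (slope = −Km).
v/Vmax = [S]/(Km+[S]) = 0.81 ⇒ [S] = Km·0.81/(1−0.81) = 1.89 × 4.263 = 8.06 µM.

8.06 µM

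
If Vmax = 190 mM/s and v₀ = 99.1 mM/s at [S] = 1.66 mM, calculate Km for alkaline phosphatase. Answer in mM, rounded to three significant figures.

v/Vmax = 99.1/190 = 0.5216 = [S]/(Km+[S]).
So Km + [S] = [S]/0.5216 = 3.183 mM, giving Km = 3.183 − 1.66 = 1.52 mM.

1.52 mM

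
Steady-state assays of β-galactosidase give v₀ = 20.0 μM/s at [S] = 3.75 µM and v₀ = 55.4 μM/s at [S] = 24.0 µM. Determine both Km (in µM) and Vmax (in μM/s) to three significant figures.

From v = Vmax[S]/(Km+[S]), each point gives Vmax = v(Km+[S])/[S].
Equating: 20.0(Km+3.75)/3.75 = 55.4(Km+24.0)/24.0.
5.333·Km + 20.0 = 2.308·Km + 55.4, so (5.333 − 2.308)·Km = 55.4 − 20.0.
Km = 35.40/3.025 = 11.7 µM; then Vmax = 20.0(11.7+3.75)/3.75 = 82.4 μM/s.

Km = 11.7 µM; Vmax = 82.4 μM/s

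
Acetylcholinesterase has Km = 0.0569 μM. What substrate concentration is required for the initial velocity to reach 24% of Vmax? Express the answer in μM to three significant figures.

0.0180 μM

v/Vmax = [S]/(Km+[S]) = 0.24, so [S] = Km·0.24/(1 − 0.24) = 0.0569 × 0.3158.
[S] = 0.0180 μM.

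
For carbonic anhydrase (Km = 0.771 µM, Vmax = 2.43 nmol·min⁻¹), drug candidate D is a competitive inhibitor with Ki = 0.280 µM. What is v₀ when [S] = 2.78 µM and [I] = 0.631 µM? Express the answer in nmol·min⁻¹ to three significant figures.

1.28 nmol·min⁻¹

With α = 1 + [I]/Ki = 1 + 0.631/0.280 = 3.254, the competitive rate law is v = Vmax[S] / (αKm + [S]).
v = 2.43×2.78 / (3.254×0.771 + 2.78) = 6.755/5.289 = 1.28 nmol·min⁻¹.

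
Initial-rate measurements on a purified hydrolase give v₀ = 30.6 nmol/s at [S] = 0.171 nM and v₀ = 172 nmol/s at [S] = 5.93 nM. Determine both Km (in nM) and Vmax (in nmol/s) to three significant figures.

Km = 0.943 nM; Vmax = 199 nmol/s

From v = Vmax[S]/(Km+[S]), each point gives Vmax = v(Km+[S])/[S].
Equating: 30.6(Km+0.171)/0.171 = 172(Km+5.93)/5.93.
178.9·Km + 30.6 = 29.01·Km + 172, so (178.9 − 29.01)·Km = 172 − 30.6.
Km = 141.4/149.9 = 0.943 nM; then Vmax = 30.6(0.943+0.171)/0.171 = 199 nmol/s.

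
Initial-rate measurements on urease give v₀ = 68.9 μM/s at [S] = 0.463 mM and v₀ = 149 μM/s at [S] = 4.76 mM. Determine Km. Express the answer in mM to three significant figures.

From v = Vmax[S]/(Km+[S]), each point gives Vmax = v(Km+[S])/[S].
Equating: 68.9(Km+0.463)/0.463 = 149(Km+4.76)/4.76.
148.8·Km + 68.9 = 31.30·Km + 149, so (148.8 − 31.30)·Km = 149 − 68.9.
Km = 80.10/117.5 = 0.682 mM; then Vmax = 68.9(0.682+0.463)/0.463 = 170 μM/s.

0.682 mM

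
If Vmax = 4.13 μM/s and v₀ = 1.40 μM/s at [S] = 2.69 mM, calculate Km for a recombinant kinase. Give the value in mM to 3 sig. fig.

5.25 mM

v/Vmax = 1.40/4.13 = 0.3390 = [S]/(Km+[S]).
So Km + [S] = [S]/0.3390 = 7.936 mM, giving Km = 7.936 − 2.69 = 5.25 mM.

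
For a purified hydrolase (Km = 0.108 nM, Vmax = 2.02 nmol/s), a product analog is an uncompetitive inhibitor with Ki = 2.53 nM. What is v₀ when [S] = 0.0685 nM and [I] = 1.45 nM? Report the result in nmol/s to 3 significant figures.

0.641 nmol/s

α = 1 + [I]/Ki = 1 + 1.45/2.53 = 1.573.
For an uncompetitive inhibitor, both parameters are divided by α, giving Vmax/α and Km/α: Km,app = 0.0687 nM, Vmax,app = 1.28 nmol/s.
v = Vmax,app·[S]/(Km,app + [S]) = 1.28 × 0.0685/(0.0687 + 0.0685) = 0.641 nmol/s.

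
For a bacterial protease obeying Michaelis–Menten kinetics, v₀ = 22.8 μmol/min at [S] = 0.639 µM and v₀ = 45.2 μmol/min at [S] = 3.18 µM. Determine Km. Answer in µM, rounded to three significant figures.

From v = Vmax[S]/(Km+[S]), each point gives Vmax = v(Km+[S])/[S].
Equating: 22.8(Km+0.639)/0.639 = 45.2(Km+3.18)/3.18.
35.68·Km + 22.8 = 14.21·Km + 45.2, so (35.68 − 14.21)·Km = 45.2 − 22.8.
Km = 22.40/21.47 = 1.04 µM; then Vmax = 22.8(1.04+0.639)/0.639 = 60.0 μmol/min.

1.04 µM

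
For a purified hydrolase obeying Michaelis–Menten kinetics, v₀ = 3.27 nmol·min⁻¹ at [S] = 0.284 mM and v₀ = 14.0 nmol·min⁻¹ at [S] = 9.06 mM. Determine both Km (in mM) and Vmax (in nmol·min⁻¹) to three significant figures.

From v = Vmax[S]/(Km+[S]), each point gives Vmax = v(Km+[S])/[S].
Equating: 3.27(Km+0.284)/0.284 = 14.0(Km+9.06)/9.06.
11.51·Km + 3.27 = 1.545·Km + 14.0, so (11.51 − 1.545)·Km = 14.0 − 3.27.
Km = 10.73/9.969 = 1.08 mM; then Vmax = 3.27(1.08+0.284)/0.284 = 15.7 nmol·min⁻¹.

Km = 1.08 mM; Vmax = 15.7 nmol·min⁻¹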